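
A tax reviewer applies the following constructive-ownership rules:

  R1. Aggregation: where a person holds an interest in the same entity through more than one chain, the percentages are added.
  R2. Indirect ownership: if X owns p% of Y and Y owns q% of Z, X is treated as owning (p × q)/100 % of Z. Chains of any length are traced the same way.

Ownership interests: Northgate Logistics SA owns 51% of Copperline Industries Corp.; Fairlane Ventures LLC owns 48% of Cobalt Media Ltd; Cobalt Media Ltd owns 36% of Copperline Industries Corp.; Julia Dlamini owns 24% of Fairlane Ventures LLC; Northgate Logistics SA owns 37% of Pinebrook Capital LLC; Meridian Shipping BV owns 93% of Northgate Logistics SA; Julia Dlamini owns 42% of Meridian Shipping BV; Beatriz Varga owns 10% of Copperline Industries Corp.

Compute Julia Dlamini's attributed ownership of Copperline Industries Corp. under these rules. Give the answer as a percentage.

24.0678%

Chain via Meridian Shipping BV → Northgate Logistics SA (R2): 42% × 93% × 51% = 19.9206% of Copperline Industries Corp.
Chain via Fairlane Ventures LLC → Cobalt Media Ltd (R2): 24% × 48% × 36% = 4.1472% of Copperline Industries Corp.
Aggregating (R1): 19.9206% + 4.1472% = 24.0678%.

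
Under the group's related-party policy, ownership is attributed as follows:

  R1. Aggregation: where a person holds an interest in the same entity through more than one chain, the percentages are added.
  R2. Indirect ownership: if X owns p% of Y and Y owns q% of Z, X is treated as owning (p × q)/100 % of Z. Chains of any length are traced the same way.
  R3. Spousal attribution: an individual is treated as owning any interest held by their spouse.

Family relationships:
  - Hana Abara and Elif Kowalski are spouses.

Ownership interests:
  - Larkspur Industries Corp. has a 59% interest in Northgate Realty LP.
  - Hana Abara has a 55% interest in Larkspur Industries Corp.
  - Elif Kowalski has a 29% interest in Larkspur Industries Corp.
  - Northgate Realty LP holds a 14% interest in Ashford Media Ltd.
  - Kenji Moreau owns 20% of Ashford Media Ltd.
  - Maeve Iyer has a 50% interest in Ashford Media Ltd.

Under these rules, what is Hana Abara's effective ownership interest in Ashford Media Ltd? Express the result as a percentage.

6.9384%

By spousal attribution (R3), Hana Abara is treated as also owning Elif Kowalski's interest in Larkspur Industries Corp, giving 55% + 29% = 84%.
Chain via Larkspur Industries Corp. → Northgate Realty LP (R2): 84% × 59% × 14% = 6.9384% of Ashford Media Ltd.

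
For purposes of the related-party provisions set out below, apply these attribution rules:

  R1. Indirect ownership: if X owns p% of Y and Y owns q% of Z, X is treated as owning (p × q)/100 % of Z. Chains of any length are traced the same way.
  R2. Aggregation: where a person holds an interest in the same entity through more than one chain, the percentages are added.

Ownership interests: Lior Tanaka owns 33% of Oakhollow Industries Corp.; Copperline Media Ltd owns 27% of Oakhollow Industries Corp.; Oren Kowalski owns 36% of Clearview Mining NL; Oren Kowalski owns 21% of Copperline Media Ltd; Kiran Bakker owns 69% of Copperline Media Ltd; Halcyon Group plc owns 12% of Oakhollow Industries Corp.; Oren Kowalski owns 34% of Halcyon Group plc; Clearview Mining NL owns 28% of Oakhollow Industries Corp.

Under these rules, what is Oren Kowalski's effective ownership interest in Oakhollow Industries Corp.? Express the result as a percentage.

Chain via Halcyon Group plc (R1): 34% × 12% = 4.08% of Oakhollow Industries Corp.
Chain via Copperline Media Ltd (R1): 21% × 27% = 5.67% of Oakhollow Industries Corp.
Chain via Clearview Mining NL (R1): 36% × 28% = 10.08% of Oakhollow Industries Corp.
Aggregating (R2): 4.08% + 5.67% + 10.08% = 19.83%.

19.83%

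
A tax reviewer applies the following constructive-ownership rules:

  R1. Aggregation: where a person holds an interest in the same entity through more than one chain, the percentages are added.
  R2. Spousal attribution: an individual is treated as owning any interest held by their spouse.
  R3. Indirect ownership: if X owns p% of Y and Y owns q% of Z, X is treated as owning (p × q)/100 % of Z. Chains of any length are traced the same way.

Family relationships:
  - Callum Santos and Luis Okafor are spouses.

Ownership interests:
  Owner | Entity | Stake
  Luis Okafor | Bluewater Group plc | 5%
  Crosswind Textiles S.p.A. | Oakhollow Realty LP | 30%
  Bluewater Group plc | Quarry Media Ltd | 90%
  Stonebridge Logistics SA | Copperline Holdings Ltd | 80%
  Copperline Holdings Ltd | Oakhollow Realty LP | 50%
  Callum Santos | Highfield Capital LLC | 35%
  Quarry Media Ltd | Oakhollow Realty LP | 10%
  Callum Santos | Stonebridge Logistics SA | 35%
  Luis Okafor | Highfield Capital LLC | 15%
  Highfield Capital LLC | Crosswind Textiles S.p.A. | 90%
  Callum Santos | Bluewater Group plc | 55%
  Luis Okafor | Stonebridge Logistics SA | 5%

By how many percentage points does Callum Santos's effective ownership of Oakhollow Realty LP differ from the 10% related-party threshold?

By spousal attribution (R2), Callum Santos is treated as also owning Luis Okafor's interest in Highfield Capital LLC, giving 35% + 15% = 50%.
By spousal attribution (R2), Callum Santos is treated as also owning Luis Okafor's interest in Bluewater Group plc, giving 55% + 5% = 60%.
By spousal attribution (R2), Callum Santos is treated as also owning Luis Okafor's interest in Stonebridge Logistics SA, giving 35% + 5% = 40%.
Chain via Highfield Capital LLC → Crosswind Textiles S.p.A. (R3): 50% × 90% × 30% = 13.5% of Oakhollow Realty LP.
Chain via Bluewater Group plc → Quarry Media Ltd (R3): 60% × 90% × 10% = 5.4% of Oakhollow Realty LP.
Chain via Stonebridge Logistics SA → Copperline Holdings Ltd (R3): 40% × 80% × 50% = 16% of Oakhollow Realty LP.
Aggregating (R1): 13.5% + 5.4% + 16% = 34.9%.
34.9% exceeds the 10% threshold by 24.9 percentage points.

24.9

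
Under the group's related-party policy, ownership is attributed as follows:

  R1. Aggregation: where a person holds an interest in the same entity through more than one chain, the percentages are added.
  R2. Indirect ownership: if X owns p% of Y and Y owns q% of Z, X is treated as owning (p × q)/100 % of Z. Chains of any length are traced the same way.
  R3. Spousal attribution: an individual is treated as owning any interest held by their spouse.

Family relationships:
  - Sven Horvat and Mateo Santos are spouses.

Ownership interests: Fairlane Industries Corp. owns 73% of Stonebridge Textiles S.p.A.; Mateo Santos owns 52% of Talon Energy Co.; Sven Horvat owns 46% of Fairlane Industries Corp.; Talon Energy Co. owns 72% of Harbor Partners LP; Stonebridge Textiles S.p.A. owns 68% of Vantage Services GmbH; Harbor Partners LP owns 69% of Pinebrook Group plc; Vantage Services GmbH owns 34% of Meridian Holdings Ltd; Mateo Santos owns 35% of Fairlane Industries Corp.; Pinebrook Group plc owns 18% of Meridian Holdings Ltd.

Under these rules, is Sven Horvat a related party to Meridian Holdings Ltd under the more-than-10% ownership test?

Yes

By spousal attribution (R3), Sven Horvat is treated as also owning Mateo Santos's interest in Fairlane Industries Corp, giving 46% + 35% = 81%.
By spousal attribution (R3), Sven Horvat is treated as owning Mateo Santos's 52% interest in Talon Energy Co.
Chain via Fairlane Industries Corp. → Stonebridge Textiles S.p.A. → Vantage Services GmbH (R2): 81% × 73% × 68% × 34% = 13.670856% of Meridian Holdings Ltd.
Chain via Talon Energy Co. → Harbor Partners LP → Pinebrook Group plc (R2): 52% × 72% × 69% × 18% = 4.650048% of Meridian Holdings Ltd.
Aggregating (R1): 13.670856% + 4.650048% = 18.320904%.
18.320904% exceeds the 10% threshold, so Sven is a related party to Meridian Holdings Ltd.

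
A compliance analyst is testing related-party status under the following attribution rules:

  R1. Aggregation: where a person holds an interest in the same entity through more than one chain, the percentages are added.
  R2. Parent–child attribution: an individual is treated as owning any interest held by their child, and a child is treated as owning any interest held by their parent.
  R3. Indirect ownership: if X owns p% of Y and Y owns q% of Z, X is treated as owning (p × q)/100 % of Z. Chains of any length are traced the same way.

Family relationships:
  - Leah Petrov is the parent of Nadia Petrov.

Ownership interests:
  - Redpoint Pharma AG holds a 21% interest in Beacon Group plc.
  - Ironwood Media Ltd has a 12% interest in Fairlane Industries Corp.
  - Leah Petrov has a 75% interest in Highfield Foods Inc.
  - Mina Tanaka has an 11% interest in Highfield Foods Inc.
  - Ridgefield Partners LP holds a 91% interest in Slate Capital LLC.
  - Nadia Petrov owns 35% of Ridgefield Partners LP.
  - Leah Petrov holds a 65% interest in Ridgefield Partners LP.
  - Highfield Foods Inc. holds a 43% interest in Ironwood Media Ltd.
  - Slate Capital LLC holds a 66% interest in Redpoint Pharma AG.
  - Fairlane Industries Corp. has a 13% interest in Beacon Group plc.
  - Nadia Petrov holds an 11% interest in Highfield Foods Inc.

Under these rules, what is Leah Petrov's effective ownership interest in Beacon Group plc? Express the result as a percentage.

13.189488%

By parent–child attribution (R2), Leah Petrov is treated as also owning Nadia Petrov's interest in Ridgefield Partners LP, giving 65% + 35% = 100%.
By parent–child attribution (R2), Leah Petrov is treated as also owning Nadia Petrov's interest in Highfield Foods Inc, giving 75% + 11% = 86%.
Chain via Ridgefield Partners LP → Slate Capital LLC → Redpoint Pharma AG (R3): 100% × 91% × 66% × 21% = 12.6126% of Beacon Group plc.
Chain via Highfield Foods Inc. → Ironwood Media Ltd → Fairlane Industries Corp. (R3): 86% × 43% × 12% × 13% = 0.576888% of Beacon Group plc.
Aggregating (R1): 12.6126% + 0.576888% = 13.189488%.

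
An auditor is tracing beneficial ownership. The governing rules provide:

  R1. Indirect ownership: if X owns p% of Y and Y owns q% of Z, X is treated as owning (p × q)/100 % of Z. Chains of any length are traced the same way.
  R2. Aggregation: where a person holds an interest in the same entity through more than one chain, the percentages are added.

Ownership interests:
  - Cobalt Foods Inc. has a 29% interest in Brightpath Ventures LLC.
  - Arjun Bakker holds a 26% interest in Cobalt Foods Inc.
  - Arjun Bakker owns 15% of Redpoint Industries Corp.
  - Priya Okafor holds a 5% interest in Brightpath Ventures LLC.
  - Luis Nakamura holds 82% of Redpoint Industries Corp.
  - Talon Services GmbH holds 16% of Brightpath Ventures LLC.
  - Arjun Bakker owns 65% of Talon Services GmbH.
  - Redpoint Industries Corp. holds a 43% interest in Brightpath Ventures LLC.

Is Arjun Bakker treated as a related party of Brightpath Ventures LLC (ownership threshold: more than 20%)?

Yes

Chain via Redpoint Industries Corp. (R1): 15% × 43% = 6.45% of Brightpath Ventures LLC.
Chain via Talon Services GmbH (R1): 65% × 16% = 10.4% of Brightpath Ventures LLC.
Chain via Cobalt Foods Inc. (R1): 26% × 29% = 7.54% of Brightpath Ventures LLC.
Aggregating (R2): 6.45% + 10.4% + 7.54% = 24.39%.
24.39% exceeds the 20% threshold, so Arjun is a related party to Brightpath Ventures LLC.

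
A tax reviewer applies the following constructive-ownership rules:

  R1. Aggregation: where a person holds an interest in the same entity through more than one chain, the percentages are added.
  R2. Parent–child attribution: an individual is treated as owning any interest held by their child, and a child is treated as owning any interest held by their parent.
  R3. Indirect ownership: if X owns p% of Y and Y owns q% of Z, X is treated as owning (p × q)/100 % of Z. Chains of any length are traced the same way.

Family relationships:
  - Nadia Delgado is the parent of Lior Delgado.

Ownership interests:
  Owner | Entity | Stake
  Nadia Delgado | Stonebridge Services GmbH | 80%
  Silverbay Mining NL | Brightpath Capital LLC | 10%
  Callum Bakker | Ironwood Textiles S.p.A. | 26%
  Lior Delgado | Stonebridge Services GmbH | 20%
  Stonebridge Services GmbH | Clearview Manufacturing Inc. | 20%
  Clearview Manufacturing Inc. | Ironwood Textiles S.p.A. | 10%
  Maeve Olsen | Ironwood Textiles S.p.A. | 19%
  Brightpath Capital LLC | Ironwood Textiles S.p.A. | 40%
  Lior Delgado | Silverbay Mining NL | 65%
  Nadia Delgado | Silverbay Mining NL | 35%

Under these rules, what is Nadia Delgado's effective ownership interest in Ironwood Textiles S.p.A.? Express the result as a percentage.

By parent–child attribution (R2), Nadia Delgado is treated as also owning Lior Delgado's interest in Stonebridge Services GmbH, giving 80% + 20% = 100%.
By parent–child attribution (R2), Nadia Delgado is treated as also owning Lior Delgado's interest in Silverbay Mining NL, giving 35% + 65% = 100%.
Chain via Stonebridge Services GmbH → Clearview Manufacturing Inc. (R3): 100% × 20% × 10% = 2% of Ironwood Textiles S.p.A.
Chain via Silverbay Mining NL → Brightpath Capital LLC (R3): 100% × 10% × 40% = 4% of Ironwood Textiles S.p.A.
Aggregating (R1): 2% + 4% = 6%.

6%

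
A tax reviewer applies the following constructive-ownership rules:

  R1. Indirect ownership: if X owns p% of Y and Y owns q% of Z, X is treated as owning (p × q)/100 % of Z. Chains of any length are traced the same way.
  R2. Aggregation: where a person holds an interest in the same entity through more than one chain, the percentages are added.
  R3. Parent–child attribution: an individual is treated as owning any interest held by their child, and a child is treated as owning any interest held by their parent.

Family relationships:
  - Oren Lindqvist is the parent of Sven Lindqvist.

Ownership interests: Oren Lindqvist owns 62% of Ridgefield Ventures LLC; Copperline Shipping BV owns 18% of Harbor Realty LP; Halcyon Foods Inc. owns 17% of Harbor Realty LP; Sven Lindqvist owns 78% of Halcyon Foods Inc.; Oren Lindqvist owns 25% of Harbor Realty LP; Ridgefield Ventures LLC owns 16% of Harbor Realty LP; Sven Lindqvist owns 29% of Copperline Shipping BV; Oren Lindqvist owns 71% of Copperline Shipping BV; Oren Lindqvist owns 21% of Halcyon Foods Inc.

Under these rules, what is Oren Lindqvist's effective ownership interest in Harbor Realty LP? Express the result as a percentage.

By parent–child attribution (R3), Oren Lindqvist is treated as also owning Sven Lindqvist's interest in Copperline Shipping BV, giving 71% + 29% = 100%.
By parent–child attribution (R3), Oren Lindqvist is treated as also owning Sven Lindqvist's interest in Halcyon Foods Inc, giving 21% + 78% = 99%.
Chain via Copperline Shipping BV (R1): 100% × 18% = 18% of Harbor Realty LP.
Chain via Halcyon Foods Inc. (R1): 99% × 17% = 16.83% of Harbor Realty LP.
Chain via Ridgefield Ventures LLC (R1): 62% × 16% = 9.92% of Harbor Realty LP.
Direct interest in Harbor Realty LP: 25%.
Aggregating (R2): 18% + 16.83% + 9.92% + 25% = 69.75%.

69.75%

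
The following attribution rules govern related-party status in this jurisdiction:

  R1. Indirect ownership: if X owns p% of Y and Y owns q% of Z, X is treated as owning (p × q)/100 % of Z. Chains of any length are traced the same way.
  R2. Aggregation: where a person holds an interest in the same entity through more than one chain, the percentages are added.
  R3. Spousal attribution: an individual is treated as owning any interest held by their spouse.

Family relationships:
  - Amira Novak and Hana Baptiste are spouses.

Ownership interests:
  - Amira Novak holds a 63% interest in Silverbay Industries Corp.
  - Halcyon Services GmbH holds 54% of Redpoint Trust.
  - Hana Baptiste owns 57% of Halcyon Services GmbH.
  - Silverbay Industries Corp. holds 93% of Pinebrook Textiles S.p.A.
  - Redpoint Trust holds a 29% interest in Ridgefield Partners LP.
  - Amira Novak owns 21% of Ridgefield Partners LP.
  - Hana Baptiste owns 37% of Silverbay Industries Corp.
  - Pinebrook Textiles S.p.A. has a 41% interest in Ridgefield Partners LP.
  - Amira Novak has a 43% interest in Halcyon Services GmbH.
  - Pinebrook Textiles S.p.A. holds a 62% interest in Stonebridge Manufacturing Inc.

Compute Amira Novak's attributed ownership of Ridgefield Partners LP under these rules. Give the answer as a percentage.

By spousal attribution (R3), Amira Novak is treated as also owning Hana Baptiste's interest in Silverbay Industries Corp, giving 63% + 37% = 100%.
By spousal attribution (R3), Amira Novak is treated as also owning Hana Baptiste's interest in Halcyon Services GmbH, giving 43% + 57% = 100%.
Chain via Silverbay Industries Corp. → Pinebrook Textiles S.p.A. (R1): 100% × 93% × 41% = 38.13% of Ridgefield Partners LP.
Chain via Halcyon Services GmbH → Redpoint Trust (R1): 100% × 54% × 29% = 15.66% of Ridgefield Partners LP.
Direct interest in Ridgefield Partners LP: 21%.
Aggregating (R2): 38.13% + 15.66% + 21% = 74.79%.

74.79%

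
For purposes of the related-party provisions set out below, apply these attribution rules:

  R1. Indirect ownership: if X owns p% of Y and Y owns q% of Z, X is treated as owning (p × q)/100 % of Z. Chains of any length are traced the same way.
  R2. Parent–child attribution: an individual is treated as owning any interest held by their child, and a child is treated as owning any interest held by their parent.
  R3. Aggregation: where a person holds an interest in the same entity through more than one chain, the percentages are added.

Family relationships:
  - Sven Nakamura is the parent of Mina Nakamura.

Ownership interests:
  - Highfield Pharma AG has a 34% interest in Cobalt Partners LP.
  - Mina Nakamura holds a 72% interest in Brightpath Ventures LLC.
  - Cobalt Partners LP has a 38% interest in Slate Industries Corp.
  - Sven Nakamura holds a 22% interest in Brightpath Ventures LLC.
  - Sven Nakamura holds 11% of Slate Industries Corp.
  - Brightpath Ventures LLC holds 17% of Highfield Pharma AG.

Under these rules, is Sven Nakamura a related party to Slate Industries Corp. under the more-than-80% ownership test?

No

By parent–child attribution (R2), Sven Nakamura is treated as also owning Mina Nakamura's interest in Brightpath Ventures LLC, giving 22% + 72% = 94%.
Chain via Brightpath Ventures LLC → Highfield Pharma AG → Cobalt Partners LP (R1): 94% × 17% × 34% × 38% = 2.064616% of Slate Industries Corp.
Direct interest in Slate Industries Corp: 11%.
Aggregating (R3): 2.064616% + 11% = 13.064616%.
13.064616% does not exceed the 80% threshold, so Sven is not a related party to Slate Industries Corp.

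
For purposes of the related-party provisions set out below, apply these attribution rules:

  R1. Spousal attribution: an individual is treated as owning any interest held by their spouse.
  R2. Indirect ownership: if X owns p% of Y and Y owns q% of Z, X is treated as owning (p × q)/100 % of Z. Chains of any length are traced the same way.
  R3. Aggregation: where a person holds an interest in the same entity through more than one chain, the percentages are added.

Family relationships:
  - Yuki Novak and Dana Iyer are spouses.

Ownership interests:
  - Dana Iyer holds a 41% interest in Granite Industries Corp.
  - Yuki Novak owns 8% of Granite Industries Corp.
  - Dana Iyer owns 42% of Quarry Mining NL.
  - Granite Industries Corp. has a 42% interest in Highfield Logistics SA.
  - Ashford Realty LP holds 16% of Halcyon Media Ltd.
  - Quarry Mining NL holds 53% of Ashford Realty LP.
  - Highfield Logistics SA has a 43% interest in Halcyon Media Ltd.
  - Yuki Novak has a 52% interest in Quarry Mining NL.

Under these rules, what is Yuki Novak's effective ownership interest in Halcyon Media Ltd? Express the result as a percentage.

By spousal attribution (R1), Yuki Novak is treated as also owning Dana Iyer's interest in Quarry Mining NL, giving 52% + 42% = 94%.
By spousal attribution (R1), Yuki Novak is treated as also owning Dana Iyer's interest in Granite Industries Corp, giving 8% + 41% = 49%.
Chain via Quarry Mining NL → Ashford Realty LP (R2): 94% × 53% × 16% = 7.9712% of Halcyon Media Ltd.
Chain via Granite Industries Corp. → Highfield Logistics SA (R2): 49% × 42% × 43% = 8.8494% of Halcyon Media Ltd.
Aggregating (R3): 7.9712% + 8.8494% = 16.8206%.

16.8206%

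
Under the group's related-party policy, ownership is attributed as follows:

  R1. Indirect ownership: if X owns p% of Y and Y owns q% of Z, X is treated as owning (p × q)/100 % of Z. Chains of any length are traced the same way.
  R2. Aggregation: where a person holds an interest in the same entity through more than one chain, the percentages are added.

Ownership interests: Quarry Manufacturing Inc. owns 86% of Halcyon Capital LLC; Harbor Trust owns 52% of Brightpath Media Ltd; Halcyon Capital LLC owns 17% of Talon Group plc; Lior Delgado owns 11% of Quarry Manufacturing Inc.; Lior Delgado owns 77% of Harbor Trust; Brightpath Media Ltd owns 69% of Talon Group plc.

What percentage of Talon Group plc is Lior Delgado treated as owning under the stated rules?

Chain via Quarry Manufacturing Inc. → Halcyon Capital LLC (R1): 11% × 86% × 17% = 1.6082% of Talon Group plc.
Chain via Harbor Trust → Brightpath Media Ltd (R1): 77% × 52% × 69% = 27.6276% of Talon Group plc.
Aggregating (R2): 1.6082% + 27.6276% = 29.2358%.

29.2358%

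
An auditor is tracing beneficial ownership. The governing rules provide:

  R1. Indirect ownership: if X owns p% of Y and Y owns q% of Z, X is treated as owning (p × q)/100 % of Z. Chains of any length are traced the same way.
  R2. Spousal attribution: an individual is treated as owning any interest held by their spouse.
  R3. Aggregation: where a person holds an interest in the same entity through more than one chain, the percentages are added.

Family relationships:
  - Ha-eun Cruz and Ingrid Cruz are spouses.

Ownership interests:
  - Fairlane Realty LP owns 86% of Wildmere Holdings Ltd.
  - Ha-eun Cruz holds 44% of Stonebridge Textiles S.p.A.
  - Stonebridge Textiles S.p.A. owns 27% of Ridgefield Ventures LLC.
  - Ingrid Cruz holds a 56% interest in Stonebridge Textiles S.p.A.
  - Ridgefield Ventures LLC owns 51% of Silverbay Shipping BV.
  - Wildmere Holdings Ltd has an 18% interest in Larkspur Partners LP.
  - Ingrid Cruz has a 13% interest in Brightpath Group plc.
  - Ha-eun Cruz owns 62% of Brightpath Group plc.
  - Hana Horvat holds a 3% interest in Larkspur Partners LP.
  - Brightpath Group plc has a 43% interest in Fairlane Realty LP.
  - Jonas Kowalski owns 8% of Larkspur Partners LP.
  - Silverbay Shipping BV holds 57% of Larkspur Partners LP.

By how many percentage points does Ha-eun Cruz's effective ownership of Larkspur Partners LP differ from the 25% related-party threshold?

12.1588

By spousal attribution (R2), Ha-eun Cruz is treated as also owning Ingrid Cruz's interest in Stonebridge Textiles S.p.A, giving 44% + 56% = 100%.
By spousal attribution (R2), Ha-eun Cruz is treated as also owning Ingrid Cruz's interest in Brightpath Group plc, giving 62% + 13% = 75%.
Chain via Stonebridge Textiles S.p.A. → Ridgefield Ventures LLC → Silverbay Shipping BV (R1): 100% × 27% × 51% × 57% = 7.8489% of Larkspur Partners LP.
Chain via Brightpath Group plc → Fairlane Realty LP → Wildmere Holdings Ltd (R1): 75% × 43% × 86% × 18% = 4.9923% of Larkspur Partners LP.
Aggregating (R3): 7.8489% + 4.9923% = 12.8412%.
12.8412% falls short of the 25% threshold by 12.1588 percentage points.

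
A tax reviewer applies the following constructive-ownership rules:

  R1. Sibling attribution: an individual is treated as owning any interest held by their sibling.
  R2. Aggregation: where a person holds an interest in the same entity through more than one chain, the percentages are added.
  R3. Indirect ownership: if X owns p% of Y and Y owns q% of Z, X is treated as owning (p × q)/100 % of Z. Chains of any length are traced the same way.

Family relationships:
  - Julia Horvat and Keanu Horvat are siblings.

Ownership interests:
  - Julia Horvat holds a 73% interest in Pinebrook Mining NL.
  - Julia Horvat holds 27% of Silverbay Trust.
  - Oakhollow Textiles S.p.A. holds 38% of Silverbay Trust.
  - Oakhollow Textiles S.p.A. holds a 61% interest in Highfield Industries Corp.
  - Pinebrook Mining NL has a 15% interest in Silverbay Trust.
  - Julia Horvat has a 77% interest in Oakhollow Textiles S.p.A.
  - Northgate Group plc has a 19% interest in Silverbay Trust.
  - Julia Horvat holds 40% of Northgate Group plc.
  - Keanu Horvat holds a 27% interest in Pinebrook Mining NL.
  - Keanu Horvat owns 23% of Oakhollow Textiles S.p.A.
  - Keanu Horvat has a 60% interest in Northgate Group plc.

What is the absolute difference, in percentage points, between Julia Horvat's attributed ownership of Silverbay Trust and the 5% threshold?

94

By sibling attribution (R1), Julia Horvat is treated as also owning Keanu Horvat's interest in Pinebrook Mining NL, giving 73% + 27% = 100%.
By sibling attribution (R1), Julia Horvat is treated as also owning Keanu Horvat's interest in Oakhollow Textiles S.p.A, giving 77% + 23% = 100%.
By sibling attribution (R1), Julia Horvat is treated as also owning Keanu Horvat's interest in Northgate Group plc, giving 40% + 60% = 100%.
Chain via Pinebrook Mining NL (R3): 100% × 15% = 15% of Silverbay Trust.
Chain via Oakhollow Textiles S.p.A. (R3): 100% × 38% = 38% of Silverbay Trust.
Chain via Northgate Group plc (R3): 100% × 19% = 19% of Silverbay Trust.
Direct interest in Silverbay Trust: 27%.
Aggregating (R2): 15% + 38% + 19% + 27% = 99%.
99% exceeds the 5% threshold by 94 percentage points.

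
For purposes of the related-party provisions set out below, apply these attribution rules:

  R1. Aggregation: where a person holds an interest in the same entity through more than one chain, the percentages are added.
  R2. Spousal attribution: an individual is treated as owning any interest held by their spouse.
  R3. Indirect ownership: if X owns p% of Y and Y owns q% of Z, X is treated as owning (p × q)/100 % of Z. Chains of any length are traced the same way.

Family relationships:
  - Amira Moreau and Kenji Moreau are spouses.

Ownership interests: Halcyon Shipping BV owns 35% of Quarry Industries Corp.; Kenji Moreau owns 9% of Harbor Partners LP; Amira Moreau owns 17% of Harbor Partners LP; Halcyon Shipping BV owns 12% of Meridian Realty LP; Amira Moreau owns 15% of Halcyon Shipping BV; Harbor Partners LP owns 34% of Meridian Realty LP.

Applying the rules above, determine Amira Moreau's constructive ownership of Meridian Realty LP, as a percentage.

By spousal attribution (R2), Amira Moreau is treated as also owning Kenji Moreau's interest in Harbor Partners LP, giving 17% + 9% = 26%.
Chain via Halcyon Shipping BV (R3): 15% × 12% = 1.8% of Meridian Realty LP.
Chain via Harbor Partners LP (R3): 26% × 34% = 8.84% of Meridian Realty LP.
Aggregating (R1): 1.8% + 8.84% = 10.64%.

10.64%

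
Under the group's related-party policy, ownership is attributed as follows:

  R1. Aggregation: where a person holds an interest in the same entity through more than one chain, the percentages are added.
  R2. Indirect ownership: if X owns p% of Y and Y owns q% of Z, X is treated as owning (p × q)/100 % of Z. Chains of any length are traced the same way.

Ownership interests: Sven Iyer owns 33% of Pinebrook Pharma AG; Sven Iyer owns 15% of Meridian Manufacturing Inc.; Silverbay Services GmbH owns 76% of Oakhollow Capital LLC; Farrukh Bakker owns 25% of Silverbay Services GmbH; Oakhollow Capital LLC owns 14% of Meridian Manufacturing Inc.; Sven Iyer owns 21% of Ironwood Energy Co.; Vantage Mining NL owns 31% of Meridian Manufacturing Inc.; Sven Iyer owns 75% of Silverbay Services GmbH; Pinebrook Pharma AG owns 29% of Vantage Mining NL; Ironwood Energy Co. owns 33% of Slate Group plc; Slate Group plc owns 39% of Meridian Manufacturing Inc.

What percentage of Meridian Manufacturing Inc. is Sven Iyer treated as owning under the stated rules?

28.6494%

Chain via Silverbay Services GmbH → Oakhollow Capital LLC (R2): 75% × 76% × 14% = 7.98% of Meridian Manufacturing Inc.
Chain via Pinebrook Pharma AG → Vantage Mining NL (R2): 33% × 29% × 31% = 2.9667% of Meridian Manufacturing Inc.
Chain via Ironwood Energy Co. → Slate Group plc (R2): 21% × 33% × 39% = 2.7027% of Meridian Manufacturing Inc.
Direct interest in Meridian Manufacturing Inc: 15%.
Aggregating (R1): 7.98% + 2.9667% + 2.7027% + 15% = 28.6494%.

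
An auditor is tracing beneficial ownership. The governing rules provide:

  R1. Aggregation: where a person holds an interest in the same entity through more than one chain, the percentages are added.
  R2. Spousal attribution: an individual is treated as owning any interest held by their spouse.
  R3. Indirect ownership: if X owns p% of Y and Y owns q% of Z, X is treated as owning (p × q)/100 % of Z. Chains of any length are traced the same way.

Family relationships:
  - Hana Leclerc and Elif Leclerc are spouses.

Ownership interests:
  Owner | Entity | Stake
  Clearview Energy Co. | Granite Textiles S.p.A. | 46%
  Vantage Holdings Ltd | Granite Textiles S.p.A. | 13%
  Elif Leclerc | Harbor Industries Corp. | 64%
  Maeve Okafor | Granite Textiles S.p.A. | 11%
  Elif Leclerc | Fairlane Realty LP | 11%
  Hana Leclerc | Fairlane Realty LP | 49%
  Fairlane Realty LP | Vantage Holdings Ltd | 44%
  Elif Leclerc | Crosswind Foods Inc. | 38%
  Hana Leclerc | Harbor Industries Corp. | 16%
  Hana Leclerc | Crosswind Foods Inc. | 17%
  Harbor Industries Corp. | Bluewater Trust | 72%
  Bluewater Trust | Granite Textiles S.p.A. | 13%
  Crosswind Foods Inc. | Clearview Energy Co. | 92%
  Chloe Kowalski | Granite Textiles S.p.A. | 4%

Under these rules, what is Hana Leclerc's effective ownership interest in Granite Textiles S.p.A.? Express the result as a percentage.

By spousal attribution (R2), Hana Leclerc is treated as also owning Elif Leclerc's interest in Harbor Industries Corp, giving 16% + 64% = 80%.
By spousal attribution (R2), Hana Leclerc is treated as also owning Elif Leclerc's interest in Fairlane Realty LP, giving 49% + 11% = 60%.
By spousal attribution (R2), Hana Leclerc is treated as also owning Elif Leclerc's interest in Crosswind Foods Inc, giving 17% + 38% = 55%.
Chain via Harbor Industries Corp. → Bluewater Trust (R3): 80% × 72% × 13% = 7.488% of Granite Textiles S.p.A.
Chain via Fairlane Realty LP → Vantage Holdings Ltd (R3): 60% × 44% × 13% = 3.432% of Granite Textiles S.p.A.
Chain via Crosswind Foods Inc. → Clearview Energy Co. (R3): 55% × 92% × 46% = 23.276% of Granite Textiles S.p.A.
Aggregating (R1): 7.488% + 3.432% + 23.276% = 34.196%.

34.196%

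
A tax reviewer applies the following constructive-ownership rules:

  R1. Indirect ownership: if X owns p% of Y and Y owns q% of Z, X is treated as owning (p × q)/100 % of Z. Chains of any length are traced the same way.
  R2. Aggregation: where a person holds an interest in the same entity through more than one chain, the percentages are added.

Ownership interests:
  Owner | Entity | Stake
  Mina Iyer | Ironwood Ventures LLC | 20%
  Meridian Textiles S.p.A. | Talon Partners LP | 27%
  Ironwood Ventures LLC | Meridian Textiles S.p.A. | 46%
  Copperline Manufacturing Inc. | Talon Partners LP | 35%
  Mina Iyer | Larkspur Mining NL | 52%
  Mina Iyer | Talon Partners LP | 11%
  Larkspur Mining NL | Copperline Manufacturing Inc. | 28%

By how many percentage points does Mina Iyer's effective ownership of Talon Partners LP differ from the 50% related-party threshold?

31.42

Chain via Ironwood Ventures LLC → Meridian Textiles S.p.A. (R1): 20% × 46% × 27% = 2.484% of Talon Partners LP.
Chain via Larkspur Mining NL → Copperline Manufacturing Inc. (R1): 52% × 28% × 35% = 5.096% of Talon Partners LP.
Direct interest in Talon Partners LP: 11%.
Aggregating (R2): 2.484% + 5.096% + 11% = 18.58%.
18.58% falls short of the 50% threshold by 31.42 percentage points.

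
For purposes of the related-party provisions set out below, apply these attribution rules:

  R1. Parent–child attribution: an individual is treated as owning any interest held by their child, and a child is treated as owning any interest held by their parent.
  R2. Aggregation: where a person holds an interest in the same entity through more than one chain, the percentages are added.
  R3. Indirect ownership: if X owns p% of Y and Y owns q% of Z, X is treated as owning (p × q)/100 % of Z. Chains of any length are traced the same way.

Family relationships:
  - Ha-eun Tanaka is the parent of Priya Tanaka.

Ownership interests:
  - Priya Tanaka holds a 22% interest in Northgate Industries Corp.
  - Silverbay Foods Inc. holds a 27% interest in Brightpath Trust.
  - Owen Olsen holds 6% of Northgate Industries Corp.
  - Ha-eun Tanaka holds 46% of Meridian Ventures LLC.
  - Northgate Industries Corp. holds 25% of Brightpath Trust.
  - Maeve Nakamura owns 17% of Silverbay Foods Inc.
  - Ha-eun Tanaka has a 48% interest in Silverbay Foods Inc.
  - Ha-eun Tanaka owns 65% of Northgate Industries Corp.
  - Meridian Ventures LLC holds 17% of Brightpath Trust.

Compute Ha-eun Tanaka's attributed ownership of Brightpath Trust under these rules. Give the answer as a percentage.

By parent–child attribution (R1), Ha-eun Tanaka is treated as also owning Priya Tanaka's interest in Northgate Industries Corp, giving 65% + 22% = 87%.
Chain via Northgate Industries Corp. (R3): 87% × 25% = 21.75% of Brightpath Trust.
Chain via Meridian Ventures LLC (R3): 46% × 17% = 7.82% of Brightpath Trust.
Chain via Silverbay Foods Inc. (R3): 48% × 27% = 12.96% of Brightpath Trust.
Aggregating (R2): 21.75% + 7.82% + 12.96% = 42.53%.

42.53%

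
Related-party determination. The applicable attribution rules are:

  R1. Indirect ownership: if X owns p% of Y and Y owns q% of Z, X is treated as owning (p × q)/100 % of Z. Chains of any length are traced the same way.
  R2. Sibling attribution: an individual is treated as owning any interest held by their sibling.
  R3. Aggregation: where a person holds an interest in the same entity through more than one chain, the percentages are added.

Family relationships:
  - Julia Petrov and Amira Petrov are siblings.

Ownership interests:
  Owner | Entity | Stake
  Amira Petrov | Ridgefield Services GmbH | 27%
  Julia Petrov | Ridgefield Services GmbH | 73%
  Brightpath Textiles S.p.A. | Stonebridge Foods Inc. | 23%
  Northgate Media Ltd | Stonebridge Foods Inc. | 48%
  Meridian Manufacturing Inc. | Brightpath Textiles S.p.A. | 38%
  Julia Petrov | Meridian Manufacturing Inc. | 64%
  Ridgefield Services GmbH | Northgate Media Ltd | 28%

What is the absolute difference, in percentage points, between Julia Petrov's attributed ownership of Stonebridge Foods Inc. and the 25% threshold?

By sibling attribution (R2), Julia Petrov is treated as also owning Amira Petrov's interest in Ridgefield Services GmbH, giving 73% + 27% = 100%.
Chain via Meridian Manufacturing Inc. → Brightpath Textiles S.p.A. (R1): 64% × 38% × 23% = 5.5936% of Stonebridge Foods Inc.
Chain via Ridgefield Services GmbH → Northgate Media Ltd (R1): 100% × 28% × 48% = 13.44% of Stonebridge Foods Inc.
Aggregating (R3): 5.5936% + 13.44% = 19.0336%.
19.0336% falls short of the 25% threshold by 5.9664 percentage points.

5.9664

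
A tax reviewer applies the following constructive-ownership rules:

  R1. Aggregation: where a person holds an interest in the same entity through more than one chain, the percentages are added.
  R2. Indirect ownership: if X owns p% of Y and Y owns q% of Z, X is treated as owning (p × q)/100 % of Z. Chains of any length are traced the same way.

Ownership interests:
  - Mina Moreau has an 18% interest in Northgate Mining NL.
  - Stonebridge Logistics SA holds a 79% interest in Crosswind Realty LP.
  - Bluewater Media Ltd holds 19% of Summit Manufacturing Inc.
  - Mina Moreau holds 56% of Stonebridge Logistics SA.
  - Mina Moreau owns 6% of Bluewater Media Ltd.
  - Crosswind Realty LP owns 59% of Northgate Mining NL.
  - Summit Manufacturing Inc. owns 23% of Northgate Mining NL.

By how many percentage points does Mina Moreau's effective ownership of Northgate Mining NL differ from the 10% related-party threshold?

Chain via Stonebridge Logistics SA → Crosswind Realty LP (R2): 56% × 79% × 59% = 26.1016% of Northgate Mining NL.
Chain via Bluewater Media Ltd → Summit Manufacturing Inc. (R2): 6% × 19% × 23% = 0.2622% of Northgate Mining NL.
Direct interest in Northgate Mining NL: 18%.
Aggregating (R1): 26.1016% + 0.2622% + 18% = 44.3638%.
44.3638% exceeds the 10% threshold by 34.3638 percentage points.

34.3638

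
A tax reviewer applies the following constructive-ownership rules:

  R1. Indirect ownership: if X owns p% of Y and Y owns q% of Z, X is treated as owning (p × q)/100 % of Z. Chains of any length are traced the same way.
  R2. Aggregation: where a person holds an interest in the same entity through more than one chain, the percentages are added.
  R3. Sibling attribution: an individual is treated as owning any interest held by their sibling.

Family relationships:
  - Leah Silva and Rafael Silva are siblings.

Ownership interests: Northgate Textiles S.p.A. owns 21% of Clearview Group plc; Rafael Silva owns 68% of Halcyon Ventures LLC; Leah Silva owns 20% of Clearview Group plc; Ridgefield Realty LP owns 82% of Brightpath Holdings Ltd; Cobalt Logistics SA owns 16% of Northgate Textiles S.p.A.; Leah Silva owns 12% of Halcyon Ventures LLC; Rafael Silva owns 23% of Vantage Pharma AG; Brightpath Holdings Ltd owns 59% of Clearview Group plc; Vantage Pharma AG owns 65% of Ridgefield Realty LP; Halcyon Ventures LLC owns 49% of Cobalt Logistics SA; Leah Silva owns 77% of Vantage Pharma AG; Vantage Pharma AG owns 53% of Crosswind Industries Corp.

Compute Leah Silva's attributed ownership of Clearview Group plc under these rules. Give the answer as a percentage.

52.76412%

By sibling attribution (R3), Leah Silva is treated as also owning Rafael Silva's interest in Vantage Pharma AG, giving 77% + 23% = 100%.
By sibling attribution (R3), Leah Silva is treated as also owning Rafael Silva's interest in Halcyon Ventures LLC, giving 12% + 68% = 80%.
Chain via Vantage Pharma AG → Ridgefield Realty LP → Brightpath Holdings Ltd (R1): 100% × 65% × 82% × 59% = 31.447% of Clearview Group plc.
Chain via Halcyon Ventures LLC → Cobalt Logistics SA → Northgate Textiles S.p.A. (R1): 80% × 49% × 16% × 21% = 1.31712% of Clearview Group plc.
Direct interest in Clearview Group plc: 20%.
Aggregating (R2): 31.447% + 1.31712% + 20% = 52.76412%.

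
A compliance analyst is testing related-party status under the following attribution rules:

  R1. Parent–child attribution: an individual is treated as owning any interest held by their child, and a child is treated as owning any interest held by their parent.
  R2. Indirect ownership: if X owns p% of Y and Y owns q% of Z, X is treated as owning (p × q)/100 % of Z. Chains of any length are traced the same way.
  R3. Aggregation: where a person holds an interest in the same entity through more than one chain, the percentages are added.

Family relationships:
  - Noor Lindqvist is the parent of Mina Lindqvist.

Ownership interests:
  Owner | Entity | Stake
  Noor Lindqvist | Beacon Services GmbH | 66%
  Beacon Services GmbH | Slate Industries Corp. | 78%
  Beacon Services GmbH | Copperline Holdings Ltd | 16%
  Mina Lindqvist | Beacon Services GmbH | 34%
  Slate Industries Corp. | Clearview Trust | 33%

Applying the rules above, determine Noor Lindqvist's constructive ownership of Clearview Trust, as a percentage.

25.74%

By parent–child attribution (R1), Noor Lindqvist is treated as also owning Mina Lindqvist's interest in Beacon Services GmbH, giving 66% + 34% = 100%.
Chain via Beacon Services GmbH → Slate Industries Corp. (R2): 100% × 78% × 33% = 25.74% of Clearview Trust.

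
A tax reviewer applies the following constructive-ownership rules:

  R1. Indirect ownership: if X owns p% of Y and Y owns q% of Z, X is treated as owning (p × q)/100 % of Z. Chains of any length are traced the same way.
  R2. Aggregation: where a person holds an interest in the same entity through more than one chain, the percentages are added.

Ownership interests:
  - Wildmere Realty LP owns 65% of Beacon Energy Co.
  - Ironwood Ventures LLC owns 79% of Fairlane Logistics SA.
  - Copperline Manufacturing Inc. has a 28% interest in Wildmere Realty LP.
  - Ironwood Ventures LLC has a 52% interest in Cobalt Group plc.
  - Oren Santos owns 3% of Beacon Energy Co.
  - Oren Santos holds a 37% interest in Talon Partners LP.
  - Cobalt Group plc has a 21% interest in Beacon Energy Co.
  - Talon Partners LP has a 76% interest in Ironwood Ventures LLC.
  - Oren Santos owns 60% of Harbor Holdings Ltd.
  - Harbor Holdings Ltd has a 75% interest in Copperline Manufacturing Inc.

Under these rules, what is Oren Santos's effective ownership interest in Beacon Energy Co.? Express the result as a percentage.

14.260704%

Chain via Harbor Holdings Ltd → Copperline Manufacturing Inc. → Wildmere Realty LP (R1): 60% × 75% × 28% × 65% = 8.19% of Beacon Energy Co.
Chain via Talon Partners LP → Ironwood Ventures LLC → Cobalt Group plc (R1): 37% × 76% × 52% × 21% = 3.070704% of Beacon Energy Co.
Direct interest in Beacon Energy Co: 3%.
Aggregating (R2): 8.19% + 3.070704% + 3% = 14.260704%.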